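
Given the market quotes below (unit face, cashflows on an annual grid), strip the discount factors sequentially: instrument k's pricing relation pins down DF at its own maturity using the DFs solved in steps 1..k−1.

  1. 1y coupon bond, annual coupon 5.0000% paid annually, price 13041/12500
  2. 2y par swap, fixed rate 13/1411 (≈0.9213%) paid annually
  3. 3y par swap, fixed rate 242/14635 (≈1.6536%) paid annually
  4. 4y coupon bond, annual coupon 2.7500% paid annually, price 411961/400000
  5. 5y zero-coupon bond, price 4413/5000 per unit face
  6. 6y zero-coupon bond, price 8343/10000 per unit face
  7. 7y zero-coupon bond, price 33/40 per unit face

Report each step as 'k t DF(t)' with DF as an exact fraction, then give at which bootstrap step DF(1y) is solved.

step 1 [1y] bond c/1=1/20: DF=(13041/12500 − 1/20·(0))/(1+1/20) = 621/625 ≈ 0.993600
step 2 [2y] swap r/1=13/1411: DF=(1 − 13/1411·(0.993600))/(1+13/1411) = 4909/5000 ≈ 0.981800
step 3 [3y] swap r/1=242/14635: DF=(1 − 242/14635·(0.993600+0.981800))/(1+242/14635) = 2379/2500 ≈ 0.951600
step 4 [4y] bond c/1=11/400: DF=(411961/400000 − 11/400·(0.993600+0.981800+0.951600))/(1+11/400) = 231/250 ≈ 0.924000
step 5 [5y] zero: DF = P = 4413/5000 ≈ 0.882600
step 6 [6y] zero: DF = P = 8343/10000 ≈ 0.834300
step 7 [7y] zero: DF = P = 33/40 ≈ 0.825000

1 1 621/625
2 2 4909/5000
3 3 2379/2500
4 4 231/250
5 5 4413/5000
6 6 8343/10000
7 7 33/40
DF(1y) is solved at step 1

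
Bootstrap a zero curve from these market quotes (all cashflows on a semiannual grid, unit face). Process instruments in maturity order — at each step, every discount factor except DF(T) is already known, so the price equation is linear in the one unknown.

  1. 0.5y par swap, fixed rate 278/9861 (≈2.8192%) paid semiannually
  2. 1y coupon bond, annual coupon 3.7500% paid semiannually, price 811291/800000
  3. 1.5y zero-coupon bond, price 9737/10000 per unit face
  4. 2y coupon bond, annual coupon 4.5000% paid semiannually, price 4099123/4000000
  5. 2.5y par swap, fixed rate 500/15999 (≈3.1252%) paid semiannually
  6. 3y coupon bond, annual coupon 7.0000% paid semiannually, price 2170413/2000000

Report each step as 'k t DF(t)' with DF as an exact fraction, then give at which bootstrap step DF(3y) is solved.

1 1/2 9861/10000
2 1 9773/10000
3 3/2 9737/10000
4 2 586/625
5 5/2 37/40
6 3 4431/5000
DF(3y) is solved at step 6

step 1 [0.5y] swap r/2=139/9861: DF=(1 − 139/9861·(0))/(1+139/9861) = 9861/10000 ≈ 0.986100
step 2 [1y] bond c/2=3/160: DF=(811291/800000 − 3/160·(0.986100))/(1+3/160) = 9773/10000 ≈ 0.977300
step 3 [1.5y] zero: DF = P = 9737/10000 ≈ 0.973700
step 4 [2y] bond c/2=9/400: DF=(4099123/4000000 − 9/400·(0.986100+0.977300+0.973700))/(1+9/400) = 586/625 ≈ 0.937600
step 5 [2.5y] swap r/2=250/15999: DF=(1 − 250/15999·(0.986100+0.977300+0.973700+0.937600))/(1+250/15999) = 37/40 ≈ 0.925000
step 6 [3y] bond c/2=7/200: DF=(2170413/2000000 − 7/200·(0.986100+0.977300+0.973700+0.937600+0.925000))/(1+7/200) = 4431/5000 ≈ 0.886200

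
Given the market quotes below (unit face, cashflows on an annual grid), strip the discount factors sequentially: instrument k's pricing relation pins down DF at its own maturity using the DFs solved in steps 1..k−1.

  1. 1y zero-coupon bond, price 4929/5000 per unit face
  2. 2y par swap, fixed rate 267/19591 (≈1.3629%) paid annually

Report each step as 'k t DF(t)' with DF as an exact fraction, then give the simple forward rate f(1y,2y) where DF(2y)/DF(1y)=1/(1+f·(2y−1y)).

step 1 [1y] zero: DF = P = 4929/5000 ≈ 0.985800
step 2 [2y] swap r/1=267/19591: DF=(1 − 267/19591·(0.985800))/(1+267/19591) = 9733/10000 ≈ 0.973300

1 1 4929/5000
2 2 9733/10000
f(1y,2y) = ((4929/5000)/(9733/10000) − 1)/(1) = 125/9733 ≈ 1.2843%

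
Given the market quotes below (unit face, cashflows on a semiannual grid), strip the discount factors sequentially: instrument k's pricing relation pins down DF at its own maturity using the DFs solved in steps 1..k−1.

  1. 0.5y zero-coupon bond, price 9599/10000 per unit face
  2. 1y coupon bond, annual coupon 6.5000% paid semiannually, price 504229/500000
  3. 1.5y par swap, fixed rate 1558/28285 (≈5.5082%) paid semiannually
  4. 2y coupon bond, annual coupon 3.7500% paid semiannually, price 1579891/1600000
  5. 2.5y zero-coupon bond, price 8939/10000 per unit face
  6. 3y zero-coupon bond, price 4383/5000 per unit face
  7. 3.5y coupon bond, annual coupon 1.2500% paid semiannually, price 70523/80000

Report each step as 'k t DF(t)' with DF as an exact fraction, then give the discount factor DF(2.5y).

step 1 [0.5y] zero: DF = P = 9599/10000 ≈ 0.959900
step 2 [1y] bond c/2=13/400: DF=(504229/500000 − 13/400·(0.959900))/(1+13/400) = 1893/2000 ≈ 0.946500
step 3 [1.5y] swap r/2=779/28285: DF=(1 − 779/28285·(0.959900+0.946500))/(1+779/28285) = 9221/10000 ≈ 0.922100
step 4 [2y] bond c/2=3/160: DF=(1579891/1600000 − 3/160·(0.959900+0.946500+0.922100))/(1+3/160) = 2293/2500 ≈ 0.917200
step 5 [2.5y] zero: DF = P = 8939/10000 ≈ 0.893900
step 6 [3y] zero: DF = P = 4383/5000 ≈ 0.876600
step 7 [3.5y] bond c/2=1/160: DF=(70523/80000 − 1/160·(0.959900+0.946500+0.922100+0.917200+0.893900+0.876600))/(1+1/160) = 4209/5000 ≈ 0.841800

1 1/2 9599/10000
2 1 1893/2000
3 3/2 9221/10000
4 2 2293/2500
5 5/2 8939/10000
6 3 4383/5000
7 7/2 4209/5000
DF(2.5y) = 8939/10000 ≈ 0.893900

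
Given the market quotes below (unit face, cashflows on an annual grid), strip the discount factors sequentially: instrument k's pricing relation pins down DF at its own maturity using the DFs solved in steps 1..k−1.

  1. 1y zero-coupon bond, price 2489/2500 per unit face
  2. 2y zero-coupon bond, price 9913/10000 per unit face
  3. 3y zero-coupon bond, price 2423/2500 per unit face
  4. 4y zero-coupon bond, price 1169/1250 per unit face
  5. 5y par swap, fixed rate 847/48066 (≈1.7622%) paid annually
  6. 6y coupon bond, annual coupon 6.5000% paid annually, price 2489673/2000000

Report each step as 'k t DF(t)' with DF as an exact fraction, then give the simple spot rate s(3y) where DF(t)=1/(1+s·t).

1 1 2489/2500
2 2 9913/10000
3 3 2423/2500
4 4 1169/1250
5 5 9153/10000
6 6 1751/2000
s(3y) = (1/(2423/2500) − 1)/(3) = 77/7269 ≈ 1.0593%

step 1 [1y] zero: DF = P = 2489/2500 ≈ 0.995600
step 2 [2y] zero: DF = P = 9913/10000 ≈ 0.991300
step 3 [3y] zero: DF = P = 2423/2500 ≈ 0.969200
step 4 [4y] zero: DF = P = 1169/1250 ≈ 0.935200
step 5 [5y] swap r/1=847/48066: DF=(1 − 847/48066·(0.995600+0.991300+0.969200+0.935200))/(1+847/48066) = 9153/10000 ≈ 0.915300
step 6 [6y] bond c/1=13/200: DF=(2489673/2000000 − 13/200·(0.995600+0.991300+0.969200+0.935200+0.915300))/(1+13/200) = 1751/2000 ≈ 0.875500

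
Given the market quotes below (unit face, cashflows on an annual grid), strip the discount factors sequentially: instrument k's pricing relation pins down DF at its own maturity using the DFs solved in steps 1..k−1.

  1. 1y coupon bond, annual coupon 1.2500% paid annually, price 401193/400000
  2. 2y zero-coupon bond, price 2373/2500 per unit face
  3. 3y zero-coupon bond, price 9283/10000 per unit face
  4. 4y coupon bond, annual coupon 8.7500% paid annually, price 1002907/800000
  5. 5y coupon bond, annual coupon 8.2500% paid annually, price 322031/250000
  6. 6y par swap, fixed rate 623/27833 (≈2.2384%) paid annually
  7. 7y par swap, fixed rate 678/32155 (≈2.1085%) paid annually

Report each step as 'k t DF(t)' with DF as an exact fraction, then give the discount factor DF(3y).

1 1 4953/5000
2 2 2373/2500
3 3 9283/10000
4 4 461/500
5 5 9011/10000
6 6 4377/5000
7 7 2161/2500
DF(3y) = 9283/10000 ≈ 0.928300

step 1 [1y] bond c/1=1/80: DF=(401193/400000 − 1/80·(0))/(1+1/80) = 4953/5000 ≈ 0.990600
step 2 [2y] zero: DF = P = 2373/2500 ≈ 0.949200
step 3 [3y] zero: DF = P = 9283/10000 ≈ 0.928300
step 4 [4y] bond c/1=7/80: DF=(1002907/800000 − 7/80·(0.990600+0.949200+0.928300))/(1+7/80) = 461/500 ≈ 0.922000
step 5 [5y] bond c/1=33/400: DF=(322031/250000 − 33/400·(0.990600+0.949200+0.928300+0.922000))/(1+33/400) = 9011/10000 ≈ 0.901100
step 6 [6y] swap r/1=623/27833: DF=(1 − 623/27833·(0.990600+0.949200+0.928300+0.922000+0.901100))/(1+623/27833) = 4377/5000 ≈ 0.875400
step 7 [7y] swap r/1=678/32155: DF=(1 − 678/32155·(0.990600+0.949200+0.928300+0.922000+0.901100+0.875400))/(1+678/32155) = 2161/2500 ≈ 0.864400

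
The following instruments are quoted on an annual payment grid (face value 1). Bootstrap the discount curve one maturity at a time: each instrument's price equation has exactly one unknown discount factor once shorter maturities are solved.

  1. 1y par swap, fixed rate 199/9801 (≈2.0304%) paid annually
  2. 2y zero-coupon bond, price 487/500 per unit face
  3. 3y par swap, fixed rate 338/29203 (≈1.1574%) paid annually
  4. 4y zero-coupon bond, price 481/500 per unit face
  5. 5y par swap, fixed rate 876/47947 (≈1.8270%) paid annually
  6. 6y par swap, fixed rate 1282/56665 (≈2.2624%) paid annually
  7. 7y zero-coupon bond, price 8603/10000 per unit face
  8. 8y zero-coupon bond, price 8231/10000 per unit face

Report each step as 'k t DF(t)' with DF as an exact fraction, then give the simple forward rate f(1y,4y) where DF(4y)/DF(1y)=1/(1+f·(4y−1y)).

1 1 9801/10000
2 2 487/500
3 3 4831/5000
4 4 481/500
5 5 2281/2500
6 6 4359/5000
7 7 8603/10000
8 8 8231/10000
f(1y,4y) = ((9801/10000)/(481/500) − 1)/(3) = 181/28860 ≈ 0.6272%

step 1 [1y] swap r/1=199/9801: DF=(1 − 199/9801·(0))/(1+199/9801) = 9801/10000 ≈ 0.980100
step 2 [2y] zero: DF = P = 487/500 ≈ 0.974000
step 3 [3y] swap r/1=338/29203: DF=(1 − 338/29203·(0.980100+0.974000))/(1+338/29203) = 4831/5000 ≈ 0.966200
step 4 [4y] zero: DF = P = 481/500 ≈ 0.962000
step 5 [5y] swap r/1=876/47947: DF=(1 − 876/47947·(0.980100+0.974000+0.966200+0.962000))/(1+876/47947) = 2281/2500 ≈ 0.912400
step 6 [6y] swap r/1=1282/56665: DF=(1 − 1282/56665·(0.980100+0.974000+0.966200+0.962000+0.912400))/(1+1282/56665) = 4359/5000 ≈ 0.871800
step 7 [7y] zero: DF = P = 8603/10000 ≈ 0.860300
step 8 [8y] zero: DF = P = 8231/10000 ≈ 0.823100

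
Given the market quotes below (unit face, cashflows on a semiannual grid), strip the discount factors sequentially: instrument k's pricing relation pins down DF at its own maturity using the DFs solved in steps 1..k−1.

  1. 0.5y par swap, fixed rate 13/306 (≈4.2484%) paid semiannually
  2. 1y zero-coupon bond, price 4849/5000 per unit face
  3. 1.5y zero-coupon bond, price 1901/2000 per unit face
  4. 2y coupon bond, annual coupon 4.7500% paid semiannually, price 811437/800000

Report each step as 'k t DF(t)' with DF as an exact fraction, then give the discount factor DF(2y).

1 1/2 612/625
2 1 4849/5000
3 3/2 1901/2000
4 2 1847/2000
DF(2y) = 1847/2000 ≈ 0.923500

step 1 [0.5y] swap r/2=13/612: DF=(1 − 13/612·(0))/(1+13/612) = 612/625 ≈ 0.979200
step 2 [1y] zero: DF = P = 4849/5000 ≈ 0.969800
step 3 [1.5y] zero: DF = P = 1901/2000 ≈ 0.950500
step 4 [2y] bond c/2=19/800: DF=(811437/800000 − 19/800·(0.979200+0.969800+0.950500))/(1+19/800) = 1847/2000 ≈ 0.923500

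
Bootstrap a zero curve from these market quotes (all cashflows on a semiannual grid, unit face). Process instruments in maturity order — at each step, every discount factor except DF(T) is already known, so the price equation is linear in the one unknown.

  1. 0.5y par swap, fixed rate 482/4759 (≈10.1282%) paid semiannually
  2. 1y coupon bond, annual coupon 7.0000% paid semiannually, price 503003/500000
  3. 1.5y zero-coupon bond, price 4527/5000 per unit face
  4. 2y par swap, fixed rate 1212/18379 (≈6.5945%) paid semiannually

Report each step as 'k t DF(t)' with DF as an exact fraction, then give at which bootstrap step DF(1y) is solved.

1 1/2 4759/5000
2 1 4699/5000
3 3/2 4527/5000
4 2 2197/2500
DF(1y) is solved at step 2

step 1 [0.5y] swap r/2=241/4759: DF=(1 − 241/4759·(0))/(1+241/4759) = 4759/5000 ≈ 0.951800
step 2 [1y] bond c/2=7/200: DF=(503003/500000 − 7/200·(0.951800))/(1+7/200) = 4699/5000 ≈ 0.939800
step 3 [1.5y] zero: DF = P = 4527/5000 ≈ 0.905400
step 4 [2y] swap r/2=606/18379: DF=(1 − 606/18379·(0.951800+0.939800+0.905400))/(1+606/18379) = 2197/2500 ≈ 0.878800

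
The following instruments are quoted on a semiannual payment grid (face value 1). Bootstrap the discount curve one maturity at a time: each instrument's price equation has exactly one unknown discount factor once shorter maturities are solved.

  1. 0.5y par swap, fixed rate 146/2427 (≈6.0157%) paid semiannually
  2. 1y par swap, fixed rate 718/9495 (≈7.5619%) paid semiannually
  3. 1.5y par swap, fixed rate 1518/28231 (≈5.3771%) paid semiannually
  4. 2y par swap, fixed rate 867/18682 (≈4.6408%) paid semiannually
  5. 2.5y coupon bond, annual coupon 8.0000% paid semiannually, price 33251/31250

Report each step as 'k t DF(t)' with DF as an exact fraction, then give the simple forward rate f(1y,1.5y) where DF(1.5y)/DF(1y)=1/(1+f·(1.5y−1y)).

1 1/2 2427/2500
2 1 4641/5000
3 3/2 9241/10000
4 2 9133/10000
5 5/2 4397/5000
f(1y,1.5y) = ((4641/5000)/(9241/10000) − 1)/(1/2) = 82/9241 ≈ 0.8873%

step 1 [0.5y] swap r/2=73/2427: DF=(1 − 73/2427·(0))/(1+73/2427) = 2427/2500 ≈ 0.970800
step 2 [1y] swap r/2=359/9495: DF=(1 − 359/9495·(0.970800))/(1+359/9495) = 4641/5000 ≈ 0.928200
step 3 [1.5y] swap r/2=759/28231: DF=(1 − 759/28231·(0.970800+0.928200))/(1+759/28231) = 9241/10000 ≈ 0.924100
step 4 [2y] swap r/2=867/37364: DF=(1 − 867/37364·(0.970800+0.928200+0.924100))/(1+867/37364) = 9133/10000 ≈ 0.913300
step 5 [2.5y] bond c/2=1/25: DF=(33251/31250 − 1/25·(0.970800+0.928200+0.924100+0.913300))/(1+1/25) = 4397/5000 ≈ 0.879400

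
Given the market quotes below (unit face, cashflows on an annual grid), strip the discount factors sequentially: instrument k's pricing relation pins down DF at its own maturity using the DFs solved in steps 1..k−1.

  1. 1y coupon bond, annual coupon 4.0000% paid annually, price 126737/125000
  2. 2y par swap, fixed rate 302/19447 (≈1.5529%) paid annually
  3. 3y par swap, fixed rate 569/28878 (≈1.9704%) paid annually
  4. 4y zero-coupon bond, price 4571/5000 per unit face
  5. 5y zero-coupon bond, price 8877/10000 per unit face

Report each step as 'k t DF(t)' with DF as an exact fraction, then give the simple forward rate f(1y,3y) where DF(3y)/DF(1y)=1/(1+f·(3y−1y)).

step 1 [1y] bond c/1=1/25: DF=(126737/125000 − 1/25·(0))/(1+1/25) = 9749/10000 ≈ 0.974900
step 2 [2y] swap r/1=302/19447: DF=(1 − 302/19447·(0.974900))/(1+302/19447) = 4849/5000 ≈ 0.969800
step 3 [3y] swap r/1=569/28878: DF=(1 − 569/28878·(0.974900+0.969800))/(1+569/28878) = 9431/10000 ≈ 0.943100
step 4 [4y] zero: DF = P = 4571/5000 ≈ 0.914200
step 5 [5y] zero: DF = P = 8877/10000 ≈ 0.887700

1 1 9749/10000
2 2 4849/5000
3 3 9431/10000
4 4 4571/5000
5 5 8877/10000
f(1y,3y) = ((9749/10000)/(9431/10000) − 1)/(2) = 159/9431 ≈ 1.6859%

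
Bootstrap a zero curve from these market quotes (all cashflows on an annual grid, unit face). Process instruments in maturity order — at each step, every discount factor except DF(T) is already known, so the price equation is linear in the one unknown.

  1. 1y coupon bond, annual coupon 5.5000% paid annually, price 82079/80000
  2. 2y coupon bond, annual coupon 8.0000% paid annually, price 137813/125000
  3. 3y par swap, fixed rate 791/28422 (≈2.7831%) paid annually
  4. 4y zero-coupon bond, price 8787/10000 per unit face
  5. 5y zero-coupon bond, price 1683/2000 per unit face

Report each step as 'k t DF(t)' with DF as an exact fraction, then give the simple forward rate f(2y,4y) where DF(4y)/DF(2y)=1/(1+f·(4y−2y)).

1 1 389/400
2 2 593/625
3 3 9209/10000
4 4 8787/10000
5 5 1683/2000
f(2y,4y) = ((593/625)/(8787/10000) − 1)/(2) = 701/17574 ≈ 3.9888%

step 1 [1y] bond c/1=11/200: DF=(82079/80000 − 11/200·(0))/(1+11/200) = 389/400 ≈ 0.972500
step 2 [2y] bond c/1=2/25: DF=(137813/125000 − 2/25·(0.972500))/(1+2/25) = 593/625 ≈ 0.948800
step 3 [3y] swap r/1=791/28422: DF=(1 − 791/28422·(0.972500+0.948800))/(1+791/28422) = 9209/10000 ≈ 0.920900
step 4 [4y] zero: DF = P = 8787/10000 ≈ 0.878700
step 5 [5y] zero: DF = P = 1683/2000 ≈ 0.841500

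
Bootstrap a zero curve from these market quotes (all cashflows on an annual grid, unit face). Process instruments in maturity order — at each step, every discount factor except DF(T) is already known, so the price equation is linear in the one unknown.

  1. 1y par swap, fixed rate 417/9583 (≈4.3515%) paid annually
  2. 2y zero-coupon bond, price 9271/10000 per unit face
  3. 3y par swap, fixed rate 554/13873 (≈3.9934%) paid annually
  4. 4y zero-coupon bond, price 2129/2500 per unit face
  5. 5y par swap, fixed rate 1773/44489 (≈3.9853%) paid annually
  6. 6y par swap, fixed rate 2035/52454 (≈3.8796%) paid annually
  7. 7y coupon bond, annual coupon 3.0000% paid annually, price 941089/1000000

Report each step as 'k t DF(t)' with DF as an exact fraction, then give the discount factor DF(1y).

1 1 9583/10000
2 2 9271/10000
3 3 2223/2500
4 4 2129/2500
5 5 8227/10000
6 6 1593/2000
7 7 7609/10000
DF(1y) = 9583/10000 ≈ 0.958300

step 1 [1y] swap r/1=417/9583: DF=(1 − 417/9583·(0))/(1+417/9583) = 9583/10000 ≈ 0.958300
step 2 [2y] zero: DF = P = 9271/10000 ≈ 0.927100
step 3 [3y] swap r/1=554/13873: DF=(1 − 554/13873·(0.958300+0.927100))/(1+554/13873) = 2223/2500 ≈ 0.889200
step 4 [4y] zero: DF = P = 2129/2500 ≈ 0.851600
step 5 [5y] swap r/1=1773/44489: DF=(1 − 1773/44489·(0.958300+0.927100+0.889200+0.851600))/(1+1773/44489) = 8227/10000 ≈ 0.822700
step 6 [6y] swap r/1=2035/52454: DF=(1 − 2035/52454·(0.958300+0.927100+0.889200+0.851600+0.822700))/(1+2035/52454) = 1593/2000 ≈ 0.796500
step 7 [7y] bond c/1=3/100: DF=(941089/1000000 − 3/100·(0.958300+0.927100+0.889200+0.851600+0.822700+0.796500))/(1+3/100) = 7609/10000 ≈ 0.760900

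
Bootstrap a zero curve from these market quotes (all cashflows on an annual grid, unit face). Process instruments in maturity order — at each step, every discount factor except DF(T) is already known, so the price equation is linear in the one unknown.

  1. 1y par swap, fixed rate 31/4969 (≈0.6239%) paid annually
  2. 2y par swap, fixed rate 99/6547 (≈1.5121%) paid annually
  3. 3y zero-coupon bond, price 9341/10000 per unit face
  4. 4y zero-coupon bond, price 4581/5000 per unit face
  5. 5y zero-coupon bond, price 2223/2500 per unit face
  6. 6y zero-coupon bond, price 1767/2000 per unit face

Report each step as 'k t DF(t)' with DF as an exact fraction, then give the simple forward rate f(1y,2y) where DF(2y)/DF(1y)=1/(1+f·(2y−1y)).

1 1 4969/5000
2 2 9703/10000
3 3 9341/10000
4 4 4581/5000
5 5 2223/2500
6 6 1767/2000
f(1y,2y) = ((4969/5000)/(9703/10000) − 1)/(1) = 235/9703 ≈ 2.4219%

step 1 [1y] swap r/1=31/4969: DF=(1 − 31/4969·(0))/(1+31/4969) = 4969/5000 ≈ 0.993800
step 2 [2y] swap r/1=99/6547: DF=(1 − 99/6547·(0.993800))/(1+99/6547) = 9703/10000 ≈ 0.970300
step 3 [3y] zero: DF = P = 9341/10000 ≈ 0.934100
step 4 [4y] zero: DF = P = 4581/5000 ≈ 0.916200
step 5 [5y] zero: DF = P = 2223/2500 ≈ 0.889200
step 6 [6y] zero: DF = P = 1767/2000 ≈ 0.883500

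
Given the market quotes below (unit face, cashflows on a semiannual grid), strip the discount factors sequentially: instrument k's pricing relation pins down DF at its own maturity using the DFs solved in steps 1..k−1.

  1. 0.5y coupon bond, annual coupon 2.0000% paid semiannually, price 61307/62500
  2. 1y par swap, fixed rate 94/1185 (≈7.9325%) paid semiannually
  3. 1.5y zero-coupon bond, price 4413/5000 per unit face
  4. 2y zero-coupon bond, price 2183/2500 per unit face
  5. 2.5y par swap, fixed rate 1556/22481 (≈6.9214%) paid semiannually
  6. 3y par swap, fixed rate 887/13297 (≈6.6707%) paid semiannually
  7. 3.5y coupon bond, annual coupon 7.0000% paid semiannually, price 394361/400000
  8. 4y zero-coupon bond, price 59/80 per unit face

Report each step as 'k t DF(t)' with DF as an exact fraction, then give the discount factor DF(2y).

step 1 [0.5y] bond c/2=1/100: DF=(61307/62500 − 1/100·(0))/(1+1/100) = 607/625 ≈ 0.971200
step 2 [1y] swap r/2=47/1185: DF=(1 − 47/1185·(0.971200))/(1+47/1185) = 578/625 ≈ 0.924800
step 3 [1.5y] zero: DF = P = 4413/5000 ≈ 0.882600
step 4 [2y] zero: DF = P = 2183/2500 ≈ 0.873200
step 5 [2.5y] swap r/2=778/22481: DF=(1 − 778/22481·(0.971200+0.924800+0.882600+0.873200))/(1+778/22481) = 2111/2500 ≈ 0.844400
step 6 [3y] swap r/2=887/26594: DF=(1 − 887/26594·(0.971200+0.924800+0.882600+0.873200+0.844400))/(1+887/26594) = 4113/5000 ≈ 0.822600
step 7 [3.5y] bond c/2=7/200: DF=(394361/400000 − 7/200·(0.971200+0.924800+0.882600+0.873200+0.844400+0.822600))/(1+7/200) = 7727/10000 ≈ 0.772700
step 8 [4y] zero: DF = P = 59/80 ≈ 0.737500

1 1/2 607/625
2 1 578/625
3 3/2 4413/5000
4 2 2183/2500
5 5/2 2111/2500
6 3 4113/5000
7 7/2 7727/10000
8 4 59/80
DF(2y) = 2183/2500 ≈ 0.873200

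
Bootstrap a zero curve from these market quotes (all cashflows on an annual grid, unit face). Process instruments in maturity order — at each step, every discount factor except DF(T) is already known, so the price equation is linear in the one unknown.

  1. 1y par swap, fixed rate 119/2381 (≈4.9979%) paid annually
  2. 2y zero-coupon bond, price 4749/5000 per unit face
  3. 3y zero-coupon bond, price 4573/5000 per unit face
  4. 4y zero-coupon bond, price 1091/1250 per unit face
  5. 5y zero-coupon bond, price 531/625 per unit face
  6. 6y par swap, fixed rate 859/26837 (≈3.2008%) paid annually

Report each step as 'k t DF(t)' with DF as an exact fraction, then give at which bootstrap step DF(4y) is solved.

1 1 2381/2500
2 2 4749/5000
3 3 4573/5000
4 4 1091/1250
5 5 531/625
6 6 4141/5000
DF(4y) is solved at step 4

step 1 [1y] swap r/1=119/2381: DF=(1 − 119/2381·(0))/(1+119/2381) = 2381/2500 ≈ 0.952400
step 2 [2y] zero: DF = P = 4749/5000 ≈ 0.949800
step 3 [3y] zero: DF = P = 4573/5000 ≈ 0.914600
step 4 [4y] zero: DF = P = 1091/1250 ≈ 0.872800
step 5 [5y] zero: DF = P = 531/625 ≈ 0.849600
step 6 [6y] swap r/1=859/26837: DF=(1 − 859/26837·(0.952400+0.949800+0.914600+0.872800+0.849600))/(1+859/26837) = 4141/5000 ≈ 0.828200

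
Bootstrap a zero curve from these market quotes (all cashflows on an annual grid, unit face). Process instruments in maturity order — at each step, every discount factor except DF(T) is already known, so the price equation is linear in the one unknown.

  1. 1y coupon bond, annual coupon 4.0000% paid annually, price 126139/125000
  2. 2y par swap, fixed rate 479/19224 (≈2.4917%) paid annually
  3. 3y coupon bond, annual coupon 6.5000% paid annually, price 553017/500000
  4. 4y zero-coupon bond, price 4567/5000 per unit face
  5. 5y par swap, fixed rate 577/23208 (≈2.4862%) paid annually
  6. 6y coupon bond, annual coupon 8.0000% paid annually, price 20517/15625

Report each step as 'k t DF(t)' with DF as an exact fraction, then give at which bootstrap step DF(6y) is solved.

1 1 9703/10000
2 2 9521/10000
3 3 2303/2500
4 4 4567/5000
5 5 4423/5000
6 6 109/125
DF(6y) is solved at step 6

step 1 [1y] bond c/1=1/25: DF=(126139/125000 − 1/25·(0))/(1+1/25) = 9703/10000 ≈ 0.970300
step 2 [2y] swap r/1=479/19224: DF=(1 − 479/19224·(0.970300))/(1+479/19224) = 9521/10000 ≈ 0.952100
step 3 [3y] bond c/1=13/200: DF=(553017/500000 − 13/200·(0.970300+0.952100))/(1+13/200) = 2303/2500 ≈ 0.921200
step 4 [4y] zero: DF = P = 4567/5000 ≈ 0.913400
step 5 [5y] swap r/1=577/23208: DF=(1 − 577/23208·(0.970300+0.952100+0.921200+0.913400))/(1+577/23208) = 4423/5000 ≈ 0.884600
step 6 [6y] bond c/1=2/25: DF=(20517/15625 − 2/25·(0.970300+0.952100+0.921200+0.913400+0.884600))/(1+2/25) = 109/125 ≈ 0.872000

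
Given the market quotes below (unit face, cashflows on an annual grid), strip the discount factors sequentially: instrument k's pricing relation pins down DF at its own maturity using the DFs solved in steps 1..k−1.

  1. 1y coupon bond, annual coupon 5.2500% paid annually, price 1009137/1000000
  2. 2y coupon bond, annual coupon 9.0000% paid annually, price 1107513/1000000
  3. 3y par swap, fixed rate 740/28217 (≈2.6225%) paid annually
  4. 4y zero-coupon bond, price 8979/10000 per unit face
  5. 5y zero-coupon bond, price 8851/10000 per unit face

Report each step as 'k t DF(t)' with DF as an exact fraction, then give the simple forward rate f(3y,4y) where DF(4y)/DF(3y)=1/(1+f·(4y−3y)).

1 1 2397/2500
2 2 9369/10000
3 3 463/500
4 4 8979/10000
5 5 8851/10000
f(3y,4y) = ((463/500)/(8979/10000) − 1)/(1) = 281/8979 ≈ 3.1295%

step 1 [1y] bond c/1=21/400: DF=(1009137/1000000 − 21/400·(0))/(1+21/400) = 2397/2500 ≈ 0.958800
step 2 [2y] bond c/1=9/100: DF=(1107513/1000000 − 9/100·(0.958800))/(1+9/100) = 9369/10000 ≈ 0.936900
step 3 [3y] swap r/1=740/28217: DF=(1 − 740/28217·(0.958800+0.936900))/(1+740/28217) = 463/500 ≈ 0.926000
step 4 [4y] zero: DF = P = 8979/10000 ≈ 0.897900
step 5 [5y] zero: DF = P = 8851/10000 ≈ 0.885100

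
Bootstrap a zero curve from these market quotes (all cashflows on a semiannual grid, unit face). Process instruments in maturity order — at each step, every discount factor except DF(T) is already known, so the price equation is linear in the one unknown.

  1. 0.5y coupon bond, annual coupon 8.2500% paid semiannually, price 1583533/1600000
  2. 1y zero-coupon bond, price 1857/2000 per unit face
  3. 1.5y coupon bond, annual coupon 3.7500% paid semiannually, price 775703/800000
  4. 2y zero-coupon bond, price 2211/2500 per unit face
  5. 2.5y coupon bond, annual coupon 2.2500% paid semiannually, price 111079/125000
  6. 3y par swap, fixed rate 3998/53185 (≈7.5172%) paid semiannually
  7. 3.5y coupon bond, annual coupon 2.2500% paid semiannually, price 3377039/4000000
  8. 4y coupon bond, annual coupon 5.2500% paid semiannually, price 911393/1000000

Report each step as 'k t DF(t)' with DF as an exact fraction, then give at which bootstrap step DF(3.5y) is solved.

1 1/2 1901/2000
2 1 1857/2000
3 3/2 2293/2500
4 2 2211/2500
5 5/2 4189/5000
6 3 8001/10000
7 7/2 7757/10000
8 4 3661/5000
DF(3.5y) is solved at step 7

step 1 [0.5y] bond c/2=33/800: DF=(1583533/1600000 − 33/800·(0))/(1+33/800) = 1901/2000 ≈ 0.950500
step 2 [1y] zero: DF = P = 1857/2000 ≈ 0.928500
step 3 [1.5y] bond c/2=3/160: DF=(775703/800000 − 3/160·(0.950500+0.928500))/(1+3/160) = 2293/2500 ≈ 0.917200
step 4 [2y] zero: DF = P = 2211/2500 ≈ 0.884400
step 5 [2.5y] bond c/2=9/800: DF=(111079/125000 − 9/800·(0.950500+0.928500+0.917200+0.884400))/(1+9/800) = 4189/5000 ≈ 0.837800
step 6 [3y] swap r/2=1999/53185: DF=(1 − 1999/53185·(0.950500+0.928500+0.917200+0.884400+0.837800))/(1+1999/53185) = 8001/10000 ≈ 0.800100
step 7 [3.5y] bond c/2=9/800: DF=(3377039/4000000 − 9/800·(0.950500+0.928500+0.917200+0.884400+0.837800+0.800100))/(1+9/800) = 7757/10000 ≈ 0.775700
step 8 [4y] bond c/2=21/800: DF=(911393/1000000 − 21/800·(0.950500+0.928500+0.917200+0.884400+0.837800+0.800100+0.775700))/(1+21/800) = 3661/5000 ≈ 0.732200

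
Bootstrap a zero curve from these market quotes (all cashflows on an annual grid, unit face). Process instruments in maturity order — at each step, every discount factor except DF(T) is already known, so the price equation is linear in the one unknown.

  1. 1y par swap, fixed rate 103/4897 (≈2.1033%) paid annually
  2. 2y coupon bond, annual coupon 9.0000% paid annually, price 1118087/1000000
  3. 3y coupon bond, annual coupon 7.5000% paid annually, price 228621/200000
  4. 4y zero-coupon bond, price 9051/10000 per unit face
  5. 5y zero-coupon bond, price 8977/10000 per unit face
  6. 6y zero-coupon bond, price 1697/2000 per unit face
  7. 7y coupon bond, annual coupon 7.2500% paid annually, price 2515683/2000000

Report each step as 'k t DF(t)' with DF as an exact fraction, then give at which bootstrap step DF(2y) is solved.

1 1 4897/5000
2 2 9449/10000
3 3 9291/10000
4 4 9051/10000
5 5 8977/10000
6 6 1697/2000
7 7 8007/10000
DF(2y) is solved at step 2

step 1 [1y] swap r/1=103/4897: DF=(1 − 103/4897·(0))/(1+103/4897) = 4897/5000 ≈ 0.979400
step 2 [2y] bond c/1=9/100: DF=(1118087/1000000 − 9/100·(0.979400))/(1+9/100) = 9449/10000 ≈ 0.944900
step 3 [3y] bond c/1=3/40: DF=(228621/200000 − 3/40·(0.979400+0.944900))/(1+3/40) = 9291/10000 ≈ 0.929100
step 4 [4y] zero: DF = P = 9051/10000 ≈ 0.905100
step 5 [5y] zero: DF = P = 8977/10000 ≈ 0.897700
step 6 [6y] zero: DF = P = 1697/2000 ≈ 0.848500
step 7 [7y] bond c/1=29/400: DF=(2515683/2000000 − 29/400·(0.979400+0.944900+0.929100+0.905100+0.897700+0.848500))/(1+29/400) = 8007/10000 ≈ 0.800700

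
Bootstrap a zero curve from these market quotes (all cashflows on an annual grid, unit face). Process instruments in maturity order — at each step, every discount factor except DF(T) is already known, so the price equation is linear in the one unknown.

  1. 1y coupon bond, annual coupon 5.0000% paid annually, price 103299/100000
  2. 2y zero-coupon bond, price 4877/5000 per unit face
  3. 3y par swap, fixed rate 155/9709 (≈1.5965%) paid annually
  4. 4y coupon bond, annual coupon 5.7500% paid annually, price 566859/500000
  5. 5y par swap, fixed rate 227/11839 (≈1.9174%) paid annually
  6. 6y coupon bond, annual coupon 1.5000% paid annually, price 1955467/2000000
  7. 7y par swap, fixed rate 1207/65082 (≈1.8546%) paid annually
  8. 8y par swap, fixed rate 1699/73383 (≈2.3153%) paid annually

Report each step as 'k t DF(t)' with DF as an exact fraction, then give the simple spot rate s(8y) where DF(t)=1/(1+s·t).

step 1 [1y] bond c/1=1/20: DF=(103299/100000 − 1/20·(0))/(1+1/20) = 4919/5000 ≈ 0.983800
step 2 [2y] zero: DF = P = 4877/5000 ≈ 0.975400
step 3 [3y] swap r/1=155/9709: DF=(1 − 155/9709·(0.983800+0.975400))/(1+155/9709) = 1907/2000 ≈ 0.953500
step 4 [4y] bond c/1=23/400: DF=(566859/500000 − 23/400·(0.983800+0.975400+0.953500))/(1+23/400) = 9137/10000 ≈ 0.913700
step 5 [5y] swap r/1=227/11839: DF=(1 − 227/11839·(0.983800+0.975400+0.953500+0.913700))/(1+227/11839) = 2273/2500 ≈ 0.909200
step 6 [6y] bond c/1=3/200: DF=(1955467/2000000 − 3/200·(0.983800+0.975400+0.953500+0.913700+0.909200))/(1+3/200) = 8933/10000 ≈ 0.893300
step 7 [7y] swap r/1=1207/65082: DF=(1 − 1207/65082·(0.983800+0.975400+0.953500+0.913700+0.909200+0.893300))/(1+1207/65082) = 8793/10000 ≈ 0.879300
step 8 [8y] swap r/1=1699/73383: DF=(1 − 1699/73383·(0.983800+0.975400+0.953500+0.913700+0.909200+0.893300+0.879300))/(1+1699/73383) = 8301/10000 ≈ 0.830100

1 1 4919/5000
2 2 4877/5000
3 3 1907/2000
4 4 9137/10000
5 5 2273/2500
6 6 8933/10000
7 7 8793/10000
8 8 8301/10000
s(8y) = (1/(8301/10000) − 1)/(8) = 1699/66408 ≈ 2.5584%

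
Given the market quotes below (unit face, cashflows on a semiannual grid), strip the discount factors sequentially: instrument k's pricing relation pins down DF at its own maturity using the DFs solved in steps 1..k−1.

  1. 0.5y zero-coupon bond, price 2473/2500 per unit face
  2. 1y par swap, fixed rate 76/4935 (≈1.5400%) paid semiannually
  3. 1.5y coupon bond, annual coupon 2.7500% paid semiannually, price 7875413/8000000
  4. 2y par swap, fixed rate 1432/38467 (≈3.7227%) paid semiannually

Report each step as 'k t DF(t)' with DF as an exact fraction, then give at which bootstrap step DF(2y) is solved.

step 1 [0.5y] zero: DF = P = 2473/2500 ≈ 0.989200
step 2 [1y] swap r/2=38/4935: DF=(1 − 38/4935·(0.989200))/(1+38/4935) = 1231/1250 ≈ 0.984800
step 3 [1.5y] bond c/2=11/800: DF=(7875413/8000000 − 11/800·(0.989200+0.984800))/(1+11/800) = 9443/10000 ≈ 0.944300
step 4 [2y] swap r/2=716/38467: DF=(1 − 716/38467·(0.989200+0.984800+0.944300))/(1+716/38467) = 2321/2500 ≈ 0.928400

1 1/2 2473/2500
2 1 1231/1250
3 3/2 9443/10000
4 2 2321/2500
DF(2y) is solved at step 4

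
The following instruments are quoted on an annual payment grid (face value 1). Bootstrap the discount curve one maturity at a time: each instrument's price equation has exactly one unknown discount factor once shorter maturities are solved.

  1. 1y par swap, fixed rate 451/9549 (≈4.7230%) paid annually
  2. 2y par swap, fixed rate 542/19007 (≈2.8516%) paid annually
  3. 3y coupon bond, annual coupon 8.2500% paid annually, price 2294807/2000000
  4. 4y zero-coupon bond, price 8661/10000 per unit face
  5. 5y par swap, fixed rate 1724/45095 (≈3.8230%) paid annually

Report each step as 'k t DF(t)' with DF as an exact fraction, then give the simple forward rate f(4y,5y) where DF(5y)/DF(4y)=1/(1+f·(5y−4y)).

step 1 [1y] swap r/1=451/9549: DF=(1 − 451/9549·(0))/(1+451/9549) = 9549/10000 ≈ 0.954900
step 2 [2y] swap r/1=542/19007: DF=(1 − 542/19007·(0.954900))/(1+542/19007) = 4729/5000 ≈ 0.945800
step 3 [3y] bond c/1=33/400: DF=(2294807/2000000 − 33/400·(0.954900+0.945800))/(1+33/400) = 9151/10000 ≈ 0.915100
step 4 [4y] zero: DF = P = 8661/10000 ≈ 0.866100
step 5 [5y] swap r/1=1724/45095: DF=(1 − 1724/45095·(0.954900+0.945800+0.915100+0.866100))/(1+1724/45095) = 2069/2500 ≈ 0.827600

1 1 9549/10000
2 2 4729/5000
3 3 9151/10000
4 4 8661/10000
5 5 2069/2500
f(4y,5y) = ((8661/10000)/(2069/2500) − 1)/(1) = 385/8276 ≈ 4.6520%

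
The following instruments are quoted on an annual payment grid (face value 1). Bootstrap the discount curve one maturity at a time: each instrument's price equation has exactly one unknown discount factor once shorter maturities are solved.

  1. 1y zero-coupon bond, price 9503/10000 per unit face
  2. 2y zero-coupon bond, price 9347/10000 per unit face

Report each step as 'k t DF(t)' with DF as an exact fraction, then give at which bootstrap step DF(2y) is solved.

step 1 [1y] zero: DF = P = 9503/10000 ≈ 0.950300
step 2 [2y] zero: DF = P = 9347/10000 ≈ 0.934700

1 1 9503/10000
2 2 9347/10000
DF(2y) is solved at step 2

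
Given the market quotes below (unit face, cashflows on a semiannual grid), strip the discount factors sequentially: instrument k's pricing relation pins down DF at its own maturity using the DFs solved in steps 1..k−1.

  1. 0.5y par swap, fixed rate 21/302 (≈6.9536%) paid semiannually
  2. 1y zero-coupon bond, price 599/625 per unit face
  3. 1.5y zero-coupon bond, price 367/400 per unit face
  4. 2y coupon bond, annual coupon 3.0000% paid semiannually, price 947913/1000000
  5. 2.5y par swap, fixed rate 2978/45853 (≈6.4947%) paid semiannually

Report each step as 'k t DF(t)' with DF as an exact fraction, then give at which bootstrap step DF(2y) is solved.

1 1/2 604/625
2 1 599/625
3 3/2 367/400
4 2 8919/10000
5 5/2 8511/10000
DF(2y) is solved at step 4

step 1 [0.5y] swap r/2=21/604: DF=(1 − 21/604·(0))/(1+21/604) = 604/625 ≈ 0.966400
step 2 [1y] zero: DF = P = 599/625 ≈ 0.958400
step 3 [1.5y] zero: DF = P = 367/400 ≈ 0.917500
step 4 [2y] bond c/2=3/200: DF=(947913/1000000 − 3/200·(0.966400+0.958400+0.917500))/(1+3/200) = 8919/10000 ≈ 0.891900
step 5 [2.5y] swap r/2=1489/45853: DF=(1 − 1489/45853·(0.966400+0.958400+0.917500+0.891900))/(1+1489/45853) = 8511/10000 ≈ 0.851100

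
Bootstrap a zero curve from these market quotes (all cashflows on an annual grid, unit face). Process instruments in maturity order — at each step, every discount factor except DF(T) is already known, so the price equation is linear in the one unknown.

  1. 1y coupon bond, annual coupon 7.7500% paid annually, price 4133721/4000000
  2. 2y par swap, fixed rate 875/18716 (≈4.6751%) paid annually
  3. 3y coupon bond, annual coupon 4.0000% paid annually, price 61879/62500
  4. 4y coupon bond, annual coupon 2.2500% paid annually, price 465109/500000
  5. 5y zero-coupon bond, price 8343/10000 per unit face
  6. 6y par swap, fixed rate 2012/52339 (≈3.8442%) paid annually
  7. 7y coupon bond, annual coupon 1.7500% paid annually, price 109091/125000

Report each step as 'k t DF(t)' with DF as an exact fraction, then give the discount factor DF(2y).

step 1 [1y] bond c/1=31/400: DF=(4133721/4000000 − 31/400·(0))/(1+31/400) = 9591/10000 ≈ 0.959100
step 2 [2y] swap r/1=875/18716: DF=(1 − 875/18716·(0.959100))/(1+875/18716) = 73/80 ≈ 0.912500
step 3 [3y] bond c/1=1/25: DF=(61879/62500 − 1/25·(0.959100+0.912500))/(1+1/25) = 22/25 ≈ 0.880000
step 4 [4y] bond c/1=9/400: DF=(465109/500000 − 9/400·(0.959100+0.912500+0.880000))/(1+9/400) = 2123/2500 ≈ 0.849200
step 5 [5y] zero: DF = P = 8343/10000 ≈ 0.834300
step 6 [6y] swap r/1=2012/52339: DF=(1 − 2012/52339·(0.959100+0.912500+0.880000+0.849200+0.834300))/(1+2012/52339) = 1997/2500 ≈ 0.798800
step 7 [7y] bond c/1=7/400: DF=(109091/125000 − 7/400·(0.959100+0.912500+0.880000+0.849200+0.834300+0.798800))/(1+7/400) = 7677/10000 ≈ 0.767700

1 1 9591/10000
2 2 73/80
3 3 22/25
4 4 2123/2500
5 5 8343/10000
6 6 1997/2500
7 7 7677/10000
DF(2y) = 73/80 ≈ 0.912500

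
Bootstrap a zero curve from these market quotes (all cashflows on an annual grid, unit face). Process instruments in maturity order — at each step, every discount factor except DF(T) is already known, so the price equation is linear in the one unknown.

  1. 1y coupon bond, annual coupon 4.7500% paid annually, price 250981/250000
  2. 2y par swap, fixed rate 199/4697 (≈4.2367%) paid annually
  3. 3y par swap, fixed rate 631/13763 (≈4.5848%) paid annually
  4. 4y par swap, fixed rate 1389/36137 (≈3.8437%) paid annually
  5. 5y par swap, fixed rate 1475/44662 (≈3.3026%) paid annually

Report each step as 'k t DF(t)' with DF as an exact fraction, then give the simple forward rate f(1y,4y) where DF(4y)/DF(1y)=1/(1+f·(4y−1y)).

step 1 [1y] bond c/1=19/400: DF=(250981/250000 − 19/400·(0))/(1+19/400) = 599/625 ≈ 0.958400
step 2 [2y] swap r/1=199/4697: DF=(1 − 199/4697·(0.958400))/(1+199/4697) = 2301/2500 ≈ 0.920400
step 3 [3y] swap r/1=631/13763: DF=(1 − 631/13763·(0.958400+0.920400))/(1+631/13763) = 4369/5000 ≈ 0.873800
step 4 [4y] swap r/1=1389/36137: DF=(1 − 1389/36137·(0.958400+0.920400+0.873800))/(1+1389/36137) = 8611/10000 ≈ 0.861100
step 5 [5y] swap r/1=1475/44662: DF=(1 − 1475/44662·(0.958400+0.920400+0.873800+0.861100))/(1+1475/44662) = 341/400 ≈ 0.852500

1 1 599/625
2 2 2301/2500
3 3 4369/5000
4 4 8611/10000
5 5 341/400
f(1y,4y) = ((599/625)/(8611/10000) − 1)/(3) = 973/25833 ≈ 3.7665%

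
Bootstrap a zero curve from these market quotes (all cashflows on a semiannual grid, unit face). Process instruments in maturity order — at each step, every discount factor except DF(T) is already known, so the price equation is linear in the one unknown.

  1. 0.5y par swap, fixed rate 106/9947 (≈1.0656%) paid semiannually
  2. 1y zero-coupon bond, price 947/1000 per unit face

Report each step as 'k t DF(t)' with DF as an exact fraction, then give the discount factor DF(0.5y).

1 1/2 9947/10000
2 1 947/1000
DF(0.5y) = 9947/10000 ≈ 0.994700

step 1 [0.5y] swap r/2=53/9947: DF=(1 − 53/9947·(0))/(1+53/9947) = 9947/10000 ≈ 0.994700
step 2 [1y] zero: DF = P = 947/1000 ≈ 0.947000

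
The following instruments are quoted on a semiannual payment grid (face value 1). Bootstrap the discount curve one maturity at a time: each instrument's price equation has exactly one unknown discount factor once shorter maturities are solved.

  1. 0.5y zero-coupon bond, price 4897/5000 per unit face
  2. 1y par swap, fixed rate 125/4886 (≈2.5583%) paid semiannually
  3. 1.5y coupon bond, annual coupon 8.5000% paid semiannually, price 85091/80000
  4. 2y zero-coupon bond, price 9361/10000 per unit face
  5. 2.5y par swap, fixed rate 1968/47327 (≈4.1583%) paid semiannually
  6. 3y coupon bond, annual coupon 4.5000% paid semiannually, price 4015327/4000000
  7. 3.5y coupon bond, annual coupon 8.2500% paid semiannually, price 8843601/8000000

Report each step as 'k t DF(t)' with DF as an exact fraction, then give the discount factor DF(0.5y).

1 1/2 4897/5000
2 1 39/40
3 3/2 4703/5000
4 2 9361/10000
5 5/2 1127/1250
6 3 1097/1250
7 7/2 4197/5000
DF(0.5y) = 4897/5000 ≈ 0.979400

step 1 [0.5y] zero: DF = P = 4897/5000 ≈ 0.979400
step 2 [1y] swap r/2=125/9772: DF=(1 − 125/9772·(0.979400))/(1+125/9772) = 39/40 ≈ 0.975000
step 3 [1.5y] bond c/2=17/400: DF=(85091/80000 − 17/400·(0.979400+0.975000))/(1+17/400) = 4703/5000 ≈ 0.940600
step 4 [2y] zero: DF = P = 9361/10000 ≈ 0.936100
step 5 [2.5y] swap r/2=984/47327: DF=(1 − 984/47327·(0.979400+0.975000+0.940600+0.936100))/(1+984/47327) = 1127/1250 ≈ 0.901600
step 6 [3y] bond c/2=9/400: DF=(4015327/4000000 − 9/400·(0.979400+0.975000+0.940600+0.936100+0.901600))/(1+9/400) = 1097/1250 ≈ 0.877600
step 7 [3.5y] bond c/2=33/800: DF=(8843601/8000000 − 33/800·(0.979400+0.975000+0.940600+0.936100+0.901600+0.877600))/(1+33/800) = 4197/5000 ≈ 0.839400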